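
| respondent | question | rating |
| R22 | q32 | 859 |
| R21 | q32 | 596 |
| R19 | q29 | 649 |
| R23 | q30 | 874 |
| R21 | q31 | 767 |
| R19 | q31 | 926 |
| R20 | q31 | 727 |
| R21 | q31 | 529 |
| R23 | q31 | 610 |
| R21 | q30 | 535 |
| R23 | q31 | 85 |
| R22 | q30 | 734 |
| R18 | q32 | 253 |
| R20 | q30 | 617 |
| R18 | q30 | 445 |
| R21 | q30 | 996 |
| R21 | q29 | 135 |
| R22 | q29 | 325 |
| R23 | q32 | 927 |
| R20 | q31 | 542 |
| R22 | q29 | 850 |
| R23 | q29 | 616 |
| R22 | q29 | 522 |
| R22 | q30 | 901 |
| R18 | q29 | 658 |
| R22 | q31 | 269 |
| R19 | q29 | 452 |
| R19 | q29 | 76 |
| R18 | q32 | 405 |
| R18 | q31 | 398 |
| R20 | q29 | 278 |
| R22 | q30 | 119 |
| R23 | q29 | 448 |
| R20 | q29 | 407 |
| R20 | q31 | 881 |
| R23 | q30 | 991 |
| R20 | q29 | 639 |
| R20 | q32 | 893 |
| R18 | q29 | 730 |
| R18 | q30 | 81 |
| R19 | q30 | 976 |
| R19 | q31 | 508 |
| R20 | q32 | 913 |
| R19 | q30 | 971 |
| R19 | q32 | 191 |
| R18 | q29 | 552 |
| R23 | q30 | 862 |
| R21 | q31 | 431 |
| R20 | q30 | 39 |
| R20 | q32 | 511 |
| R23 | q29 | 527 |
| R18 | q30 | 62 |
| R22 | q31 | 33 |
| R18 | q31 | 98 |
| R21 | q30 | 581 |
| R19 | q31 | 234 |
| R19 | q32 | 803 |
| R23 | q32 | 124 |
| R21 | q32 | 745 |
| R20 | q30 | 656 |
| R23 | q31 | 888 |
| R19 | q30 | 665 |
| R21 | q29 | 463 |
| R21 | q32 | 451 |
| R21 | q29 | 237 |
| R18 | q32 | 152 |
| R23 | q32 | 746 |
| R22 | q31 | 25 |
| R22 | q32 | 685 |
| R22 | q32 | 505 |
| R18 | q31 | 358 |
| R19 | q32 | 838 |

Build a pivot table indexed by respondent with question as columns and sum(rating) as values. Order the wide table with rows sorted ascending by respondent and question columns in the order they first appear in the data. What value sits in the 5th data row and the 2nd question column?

With rows sorted ascending by respondent, row 5 is respondent=R22. question columns in first-appearance order: q32, q29, q30, q31; column 2 is q29.
Long rows with respondent=R22, question=q29: 325 + 850 + 522 = 1697.

1697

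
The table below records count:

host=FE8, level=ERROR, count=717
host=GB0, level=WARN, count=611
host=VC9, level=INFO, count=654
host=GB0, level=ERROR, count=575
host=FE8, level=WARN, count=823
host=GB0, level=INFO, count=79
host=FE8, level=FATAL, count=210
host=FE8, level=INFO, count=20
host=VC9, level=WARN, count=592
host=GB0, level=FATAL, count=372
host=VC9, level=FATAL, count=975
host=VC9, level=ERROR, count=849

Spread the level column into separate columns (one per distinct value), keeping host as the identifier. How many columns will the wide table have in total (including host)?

5

1 column for host plus 4 distinct level values → 5 columns.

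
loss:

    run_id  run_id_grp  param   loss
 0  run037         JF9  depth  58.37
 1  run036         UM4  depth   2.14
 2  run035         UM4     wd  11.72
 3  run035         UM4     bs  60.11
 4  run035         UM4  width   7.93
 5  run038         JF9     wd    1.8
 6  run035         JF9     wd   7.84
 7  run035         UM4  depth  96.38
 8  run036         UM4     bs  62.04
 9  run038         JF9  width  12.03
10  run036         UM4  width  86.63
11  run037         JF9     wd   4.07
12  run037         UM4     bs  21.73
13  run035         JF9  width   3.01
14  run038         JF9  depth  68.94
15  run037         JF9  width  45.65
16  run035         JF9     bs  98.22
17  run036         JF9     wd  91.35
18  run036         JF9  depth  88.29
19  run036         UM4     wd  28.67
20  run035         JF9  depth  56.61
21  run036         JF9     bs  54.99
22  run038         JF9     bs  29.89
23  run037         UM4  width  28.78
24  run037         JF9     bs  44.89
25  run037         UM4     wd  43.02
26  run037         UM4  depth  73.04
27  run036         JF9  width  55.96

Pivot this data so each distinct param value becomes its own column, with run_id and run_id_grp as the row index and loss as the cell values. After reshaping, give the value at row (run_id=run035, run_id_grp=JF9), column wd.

7.84

Wide layout: rows indexed by run_id and run_id_grp, columns are the 4 distinct param values (depth, wd, bs, width).
Cell (run_id=run035, run_id_grp=JF9, param=wd) draws from the long row where run_id=run035, run_id_grp=JF9 and param=wd, which has loss=7.84.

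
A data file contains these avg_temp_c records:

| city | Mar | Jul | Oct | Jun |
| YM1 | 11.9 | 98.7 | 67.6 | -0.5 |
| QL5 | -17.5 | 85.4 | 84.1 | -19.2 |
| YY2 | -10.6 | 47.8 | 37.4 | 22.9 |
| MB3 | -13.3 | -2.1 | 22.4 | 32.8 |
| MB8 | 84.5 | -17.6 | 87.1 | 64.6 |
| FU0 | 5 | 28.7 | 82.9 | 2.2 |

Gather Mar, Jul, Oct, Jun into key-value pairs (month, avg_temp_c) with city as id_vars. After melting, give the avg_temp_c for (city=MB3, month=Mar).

Unpivoting turns each (city, wide-column) pair into one long row.
The wide cell at row MB3, column Mar holds -13.3, so the long row (MB3, Mar) has avg_temp_c=-13.3.

-13.3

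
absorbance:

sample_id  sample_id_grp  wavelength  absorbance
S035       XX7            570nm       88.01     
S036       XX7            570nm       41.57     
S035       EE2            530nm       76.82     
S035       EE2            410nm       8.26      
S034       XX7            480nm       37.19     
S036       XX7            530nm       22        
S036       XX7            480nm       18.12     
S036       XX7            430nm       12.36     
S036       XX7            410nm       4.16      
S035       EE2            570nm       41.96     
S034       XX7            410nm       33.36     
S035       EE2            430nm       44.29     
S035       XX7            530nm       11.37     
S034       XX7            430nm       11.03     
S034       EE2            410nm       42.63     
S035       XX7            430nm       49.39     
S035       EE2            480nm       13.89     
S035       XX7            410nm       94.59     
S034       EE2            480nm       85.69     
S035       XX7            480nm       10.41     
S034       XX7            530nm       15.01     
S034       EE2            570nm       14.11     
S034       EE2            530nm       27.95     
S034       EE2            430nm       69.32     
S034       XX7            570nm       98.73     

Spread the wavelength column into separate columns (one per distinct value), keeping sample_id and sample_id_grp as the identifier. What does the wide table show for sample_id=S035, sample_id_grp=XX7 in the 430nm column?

Wide layout: rows indexed by sample_id and sample_id_grp, columns are the 5 distinct wavelength values (570nm, 530nm, 410nm, 480nm, 430nm).
Cell (sample_id=S035, sample_id_grp=XX7, wavelength=430nm) draws from the long row where sample_id=S035, sample_id_grp=XX7 and wavelength=430nm, which has absorbance=49.39.

49.39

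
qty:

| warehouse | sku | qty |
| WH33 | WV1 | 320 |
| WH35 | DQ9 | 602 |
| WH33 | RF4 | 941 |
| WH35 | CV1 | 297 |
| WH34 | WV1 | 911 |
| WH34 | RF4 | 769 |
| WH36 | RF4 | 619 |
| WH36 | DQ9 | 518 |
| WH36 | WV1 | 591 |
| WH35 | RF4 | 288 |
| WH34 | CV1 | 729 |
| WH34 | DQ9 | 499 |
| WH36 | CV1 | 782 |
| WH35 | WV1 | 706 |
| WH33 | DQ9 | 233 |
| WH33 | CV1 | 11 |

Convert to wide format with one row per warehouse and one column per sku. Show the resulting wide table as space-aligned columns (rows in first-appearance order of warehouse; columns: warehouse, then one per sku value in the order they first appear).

Columns: warehouse plus the 4 distinct sku values (WV1, DQ9, RF4, CV1).
For example, row WH33 column WV1 takes qty=320 from the long row (WH33, WV1).

warehouse  WV1  DQ9  RF4  CV1
WH33       320  233  941  11 
WH35       706  602  288  297
WH34       911  499  769  729
WH36       591  518  619  782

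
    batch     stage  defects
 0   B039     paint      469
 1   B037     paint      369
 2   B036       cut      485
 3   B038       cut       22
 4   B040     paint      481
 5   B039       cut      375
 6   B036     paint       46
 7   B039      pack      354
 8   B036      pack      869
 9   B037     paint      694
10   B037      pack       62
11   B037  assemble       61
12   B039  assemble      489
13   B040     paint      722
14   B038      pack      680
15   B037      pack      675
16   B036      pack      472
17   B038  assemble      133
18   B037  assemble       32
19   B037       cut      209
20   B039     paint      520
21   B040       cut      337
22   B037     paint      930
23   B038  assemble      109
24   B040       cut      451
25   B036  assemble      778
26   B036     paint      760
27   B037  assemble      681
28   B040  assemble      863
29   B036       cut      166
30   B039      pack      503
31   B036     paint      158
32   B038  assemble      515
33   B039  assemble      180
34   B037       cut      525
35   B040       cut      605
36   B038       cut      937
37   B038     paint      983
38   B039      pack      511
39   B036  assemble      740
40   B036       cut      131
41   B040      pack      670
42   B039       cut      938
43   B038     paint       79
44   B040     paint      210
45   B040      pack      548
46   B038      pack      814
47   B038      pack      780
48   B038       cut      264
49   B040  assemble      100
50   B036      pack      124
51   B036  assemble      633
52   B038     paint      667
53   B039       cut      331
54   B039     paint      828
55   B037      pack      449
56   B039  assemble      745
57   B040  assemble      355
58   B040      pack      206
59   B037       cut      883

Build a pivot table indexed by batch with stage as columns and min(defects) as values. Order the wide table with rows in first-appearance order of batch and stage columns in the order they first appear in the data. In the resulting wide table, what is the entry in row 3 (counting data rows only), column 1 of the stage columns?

With rows in first-appearance order of batch, row 3 is batch=B036. stage columns in first-appearance order: paint, cut, pack, assemble; column 1 is paint.
Long rows with batch=B036, stage=paint: min(46, 760, 158) = 46.

46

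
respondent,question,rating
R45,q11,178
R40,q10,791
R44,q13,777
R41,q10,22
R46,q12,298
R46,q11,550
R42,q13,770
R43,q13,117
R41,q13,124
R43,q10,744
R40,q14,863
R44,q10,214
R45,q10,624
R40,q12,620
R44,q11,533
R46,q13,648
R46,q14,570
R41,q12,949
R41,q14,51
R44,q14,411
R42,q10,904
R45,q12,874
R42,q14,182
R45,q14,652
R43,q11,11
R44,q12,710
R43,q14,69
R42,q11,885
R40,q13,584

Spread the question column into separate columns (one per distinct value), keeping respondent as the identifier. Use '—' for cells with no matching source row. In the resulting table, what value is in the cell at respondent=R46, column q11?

The long row with respondent=R46, question=q11 has rating=550.

550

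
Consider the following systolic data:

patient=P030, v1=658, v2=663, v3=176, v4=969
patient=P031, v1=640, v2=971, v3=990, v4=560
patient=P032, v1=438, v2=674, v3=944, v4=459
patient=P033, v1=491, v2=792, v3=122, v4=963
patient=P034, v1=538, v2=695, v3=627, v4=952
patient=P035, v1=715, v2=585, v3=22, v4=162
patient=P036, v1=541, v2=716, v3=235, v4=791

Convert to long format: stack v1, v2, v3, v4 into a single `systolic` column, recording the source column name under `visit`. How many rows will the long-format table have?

28

7 patient values × 4 melted columns = 28 rows.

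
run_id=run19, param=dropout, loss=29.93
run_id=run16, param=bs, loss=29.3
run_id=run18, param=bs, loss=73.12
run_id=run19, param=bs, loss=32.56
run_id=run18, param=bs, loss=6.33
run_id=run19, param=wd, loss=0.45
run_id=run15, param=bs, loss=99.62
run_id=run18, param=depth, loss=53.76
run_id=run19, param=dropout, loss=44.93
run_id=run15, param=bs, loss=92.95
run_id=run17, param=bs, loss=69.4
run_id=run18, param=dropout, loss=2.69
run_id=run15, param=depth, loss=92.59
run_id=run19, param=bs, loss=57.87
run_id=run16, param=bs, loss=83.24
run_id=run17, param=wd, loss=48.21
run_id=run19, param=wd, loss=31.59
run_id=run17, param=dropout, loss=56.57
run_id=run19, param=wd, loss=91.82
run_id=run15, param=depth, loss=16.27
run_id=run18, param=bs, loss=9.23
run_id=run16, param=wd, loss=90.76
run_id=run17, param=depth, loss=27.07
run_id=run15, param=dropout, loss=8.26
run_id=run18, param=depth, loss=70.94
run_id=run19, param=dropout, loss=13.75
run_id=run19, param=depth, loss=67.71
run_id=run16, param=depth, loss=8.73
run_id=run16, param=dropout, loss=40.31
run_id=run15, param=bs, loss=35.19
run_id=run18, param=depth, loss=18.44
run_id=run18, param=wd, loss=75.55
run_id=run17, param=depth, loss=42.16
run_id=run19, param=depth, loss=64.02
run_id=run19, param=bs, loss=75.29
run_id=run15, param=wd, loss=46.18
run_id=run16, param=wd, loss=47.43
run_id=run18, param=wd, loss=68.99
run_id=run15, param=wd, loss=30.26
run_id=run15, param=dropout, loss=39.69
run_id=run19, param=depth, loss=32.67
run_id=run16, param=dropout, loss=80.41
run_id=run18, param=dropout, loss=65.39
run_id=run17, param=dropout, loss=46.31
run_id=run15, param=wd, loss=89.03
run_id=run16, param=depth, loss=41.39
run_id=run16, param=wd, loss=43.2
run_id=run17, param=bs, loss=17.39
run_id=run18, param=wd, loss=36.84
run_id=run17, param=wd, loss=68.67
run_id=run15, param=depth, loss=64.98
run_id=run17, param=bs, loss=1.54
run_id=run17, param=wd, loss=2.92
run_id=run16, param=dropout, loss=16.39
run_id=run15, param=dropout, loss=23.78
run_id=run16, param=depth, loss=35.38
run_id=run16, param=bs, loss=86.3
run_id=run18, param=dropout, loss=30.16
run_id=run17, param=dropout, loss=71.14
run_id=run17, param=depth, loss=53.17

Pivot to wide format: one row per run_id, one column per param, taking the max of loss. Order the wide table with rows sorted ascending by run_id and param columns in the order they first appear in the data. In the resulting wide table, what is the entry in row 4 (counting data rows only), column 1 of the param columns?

65.39

With rows sorted ascending by run_id, row 4 is run_id=run18. param columns in first-appearance order: dropout, bs, wd, depth; column 1 is dropout.
Long rows with run_id=run18, param=dropout: max(2.69, 65.39, 30.16) = 65.39.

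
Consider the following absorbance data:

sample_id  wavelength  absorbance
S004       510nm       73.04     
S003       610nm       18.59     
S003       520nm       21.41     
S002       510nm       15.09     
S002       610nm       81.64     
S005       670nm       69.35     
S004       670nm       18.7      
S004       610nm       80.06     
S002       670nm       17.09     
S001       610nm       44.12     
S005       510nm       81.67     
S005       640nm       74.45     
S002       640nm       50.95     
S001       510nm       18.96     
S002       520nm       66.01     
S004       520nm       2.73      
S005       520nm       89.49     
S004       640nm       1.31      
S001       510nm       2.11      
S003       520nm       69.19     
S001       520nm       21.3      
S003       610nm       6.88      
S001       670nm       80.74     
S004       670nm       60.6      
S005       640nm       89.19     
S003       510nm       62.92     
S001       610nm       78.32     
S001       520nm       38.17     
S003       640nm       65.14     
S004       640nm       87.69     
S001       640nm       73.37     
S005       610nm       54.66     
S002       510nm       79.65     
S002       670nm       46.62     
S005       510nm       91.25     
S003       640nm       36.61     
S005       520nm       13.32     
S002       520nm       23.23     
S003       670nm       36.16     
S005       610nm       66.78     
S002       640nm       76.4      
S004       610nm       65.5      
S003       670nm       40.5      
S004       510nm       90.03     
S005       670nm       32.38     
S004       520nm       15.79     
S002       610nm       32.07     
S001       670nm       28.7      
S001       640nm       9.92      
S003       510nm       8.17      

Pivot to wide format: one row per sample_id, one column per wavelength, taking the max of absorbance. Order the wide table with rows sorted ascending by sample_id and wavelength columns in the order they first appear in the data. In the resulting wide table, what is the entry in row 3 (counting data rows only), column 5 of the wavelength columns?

65.14

With rows sorted ascending by sample_id, row 3 is sample_id=S003. wavelength columns in first-appearance order: 510nm, 610nm, 520nm, 670nm, 640nm; column 5 is 640nm.
Long rows with sample_id=S003, wavelength=640nm: max(65.14, 36.61) = 65.14.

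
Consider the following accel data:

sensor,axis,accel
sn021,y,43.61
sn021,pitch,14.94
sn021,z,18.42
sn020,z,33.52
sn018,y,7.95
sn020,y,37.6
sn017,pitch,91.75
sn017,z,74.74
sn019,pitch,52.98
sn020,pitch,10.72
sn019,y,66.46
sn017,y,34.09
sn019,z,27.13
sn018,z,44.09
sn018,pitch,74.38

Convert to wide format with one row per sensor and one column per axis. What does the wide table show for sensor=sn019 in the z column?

27.13

Wide layout: rows indexed by sensor, columns are the 3 distinct axis values (y, pitch, z).
Cell (sensor=sn019, axis=z) draws from the long row where sensor=sn019 and axis=z, which has accel=27.13.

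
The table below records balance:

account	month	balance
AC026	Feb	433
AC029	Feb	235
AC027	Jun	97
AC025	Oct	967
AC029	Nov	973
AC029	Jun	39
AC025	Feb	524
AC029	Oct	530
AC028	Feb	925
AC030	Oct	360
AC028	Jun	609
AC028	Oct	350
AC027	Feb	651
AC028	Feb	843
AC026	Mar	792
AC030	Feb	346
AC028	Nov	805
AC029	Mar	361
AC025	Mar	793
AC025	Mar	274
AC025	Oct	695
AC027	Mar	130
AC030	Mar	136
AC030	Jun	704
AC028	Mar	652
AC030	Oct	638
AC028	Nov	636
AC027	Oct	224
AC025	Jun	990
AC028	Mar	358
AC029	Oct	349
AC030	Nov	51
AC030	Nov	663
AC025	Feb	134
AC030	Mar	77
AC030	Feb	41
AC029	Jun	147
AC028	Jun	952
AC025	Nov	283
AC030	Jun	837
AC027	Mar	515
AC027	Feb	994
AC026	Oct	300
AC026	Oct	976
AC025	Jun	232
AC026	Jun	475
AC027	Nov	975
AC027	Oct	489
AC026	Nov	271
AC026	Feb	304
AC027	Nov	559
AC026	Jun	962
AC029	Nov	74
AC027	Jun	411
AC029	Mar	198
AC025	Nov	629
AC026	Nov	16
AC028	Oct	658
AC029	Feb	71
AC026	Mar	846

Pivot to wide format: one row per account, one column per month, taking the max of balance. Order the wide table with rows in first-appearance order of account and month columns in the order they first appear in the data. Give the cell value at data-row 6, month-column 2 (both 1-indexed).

With rows in first-appearance order of account, row 6 is account=AC030. month columns in first-appearance order: Feb, Jun, Oct, Nov, Mar; column 2 is Jun.
Long rows with account=AC030, month=Jun: max(704, 837) = 837.

837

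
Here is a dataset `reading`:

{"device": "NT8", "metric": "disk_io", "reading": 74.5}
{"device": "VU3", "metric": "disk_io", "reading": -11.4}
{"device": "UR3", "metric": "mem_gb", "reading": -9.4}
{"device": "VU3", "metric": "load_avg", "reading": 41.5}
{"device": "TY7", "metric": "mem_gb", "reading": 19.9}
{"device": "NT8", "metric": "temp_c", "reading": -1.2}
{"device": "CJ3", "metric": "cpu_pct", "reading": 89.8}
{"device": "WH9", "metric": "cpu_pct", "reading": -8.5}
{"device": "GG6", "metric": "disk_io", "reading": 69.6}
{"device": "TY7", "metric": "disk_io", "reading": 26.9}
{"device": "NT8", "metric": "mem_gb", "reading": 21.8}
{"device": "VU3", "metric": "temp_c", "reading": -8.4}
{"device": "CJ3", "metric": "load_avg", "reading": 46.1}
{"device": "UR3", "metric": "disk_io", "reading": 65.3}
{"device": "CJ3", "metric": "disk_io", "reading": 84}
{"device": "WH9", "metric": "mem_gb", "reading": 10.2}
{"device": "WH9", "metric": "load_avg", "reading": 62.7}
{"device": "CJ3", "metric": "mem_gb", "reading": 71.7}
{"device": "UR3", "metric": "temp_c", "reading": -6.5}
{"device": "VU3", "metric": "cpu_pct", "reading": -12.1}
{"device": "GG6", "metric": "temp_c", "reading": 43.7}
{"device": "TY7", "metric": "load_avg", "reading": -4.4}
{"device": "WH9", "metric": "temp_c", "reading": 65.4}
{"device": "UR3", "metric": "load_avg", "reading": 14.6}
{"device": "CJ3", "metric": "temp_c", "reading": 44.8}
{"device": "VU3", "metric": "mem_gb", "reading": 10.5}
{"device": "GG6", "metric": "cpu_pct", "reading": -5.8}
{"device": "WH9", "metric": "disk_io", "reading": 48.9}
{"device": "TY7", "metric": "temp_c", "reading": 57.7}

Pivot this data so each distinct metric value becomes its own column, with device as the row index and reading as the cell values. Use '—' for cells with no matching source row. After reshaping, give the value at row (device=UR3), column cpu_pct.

—

No long-format row has device=UR3 and metric=cpu_pct, so the cell is —.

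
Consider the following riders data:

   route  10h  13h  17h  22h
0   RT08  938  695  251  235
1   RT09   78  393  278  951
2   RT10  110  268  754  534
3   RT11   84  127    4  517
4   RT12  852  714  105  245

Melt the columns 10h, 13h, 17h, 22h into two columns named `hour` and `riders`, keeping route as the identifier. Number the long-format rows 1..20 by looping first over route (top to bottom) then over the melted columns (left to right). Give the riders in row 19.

20 rows total (5 × 4). Row 19: index ⌊(19-1)/4⌋ = 4 into route → RT12; (19-1) mod 4 = 2 into the melted columns → 17h.
So row 19 is (RT12, 17h, 105); riders = 105.

105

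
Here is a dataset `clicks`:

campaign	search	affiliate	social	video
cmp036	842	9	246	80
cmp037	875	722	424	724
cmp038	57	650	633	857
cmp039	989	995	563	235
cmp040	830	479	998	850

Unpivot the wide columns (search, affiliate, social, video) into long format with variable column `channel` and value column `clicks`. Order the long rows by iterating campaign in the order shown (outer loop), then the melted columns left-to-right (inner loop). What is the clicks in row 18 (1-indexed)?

479

20 rows total (5 × 4). Row 18: index ⌊(18-1)/4⌋ = 4 into campaign → cmp040; (18-1) mod 4 = 1 into the melted columns → affiliate.
So row 18 is (cmp040, affiliate, 479); clicks = 479.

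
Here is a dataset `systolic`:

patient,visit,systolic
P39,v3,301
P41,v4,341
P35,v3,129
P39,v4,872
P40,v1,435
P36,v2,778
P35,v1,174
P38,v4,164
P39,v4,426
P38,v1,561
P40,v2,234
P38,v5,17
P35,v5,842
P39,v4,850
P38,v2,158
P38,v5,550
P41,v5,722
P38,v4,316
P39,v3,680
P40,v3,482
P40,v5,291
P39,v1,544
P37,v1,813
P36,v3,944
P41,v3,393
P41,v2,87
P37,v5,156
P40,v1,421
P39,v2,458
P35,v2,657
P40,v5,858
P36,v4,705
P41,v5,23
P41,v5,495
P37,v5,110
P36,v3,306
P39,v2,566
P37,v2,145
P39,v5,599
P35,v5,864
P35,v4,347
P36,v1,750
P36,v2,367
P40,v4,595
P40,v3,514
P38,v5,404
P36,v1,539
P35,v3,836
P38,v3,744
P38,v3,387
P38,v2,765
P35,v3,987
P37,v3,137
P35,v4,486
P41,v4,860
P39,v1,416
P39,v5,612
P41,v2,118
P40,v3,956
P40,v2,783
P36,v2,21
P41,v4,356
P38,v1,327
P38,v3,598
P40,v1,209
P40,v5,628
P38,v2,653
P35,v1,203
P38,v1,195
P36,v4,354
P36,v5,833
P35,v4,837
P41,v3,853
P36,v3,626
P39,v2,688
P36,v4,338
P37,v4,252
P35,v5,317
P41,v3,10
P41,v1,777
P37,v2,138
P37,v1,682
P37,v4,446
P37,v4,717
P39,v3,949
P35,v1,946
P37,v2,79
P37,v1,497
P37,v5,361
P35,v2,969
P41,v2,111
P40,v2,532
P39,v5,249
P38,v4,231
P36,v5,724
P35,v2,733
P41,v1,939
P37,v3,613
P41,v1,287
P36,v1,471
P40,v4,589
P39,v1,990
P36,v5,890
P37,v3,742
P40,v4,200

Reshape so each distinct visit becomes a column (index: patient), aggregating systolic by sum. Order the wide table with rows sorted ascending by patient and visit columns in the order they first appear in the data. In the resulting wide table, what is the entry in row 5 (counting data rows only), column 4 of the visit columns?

1712

With rows sorted ascending by patient, row 5 is patient=P39. visit columns in first-appearance order: v3, v4, v1, v2, v5; column 4 is v2.
Long rows with patient=P39, visit=v2: 458 + 566 + 688 = 1712.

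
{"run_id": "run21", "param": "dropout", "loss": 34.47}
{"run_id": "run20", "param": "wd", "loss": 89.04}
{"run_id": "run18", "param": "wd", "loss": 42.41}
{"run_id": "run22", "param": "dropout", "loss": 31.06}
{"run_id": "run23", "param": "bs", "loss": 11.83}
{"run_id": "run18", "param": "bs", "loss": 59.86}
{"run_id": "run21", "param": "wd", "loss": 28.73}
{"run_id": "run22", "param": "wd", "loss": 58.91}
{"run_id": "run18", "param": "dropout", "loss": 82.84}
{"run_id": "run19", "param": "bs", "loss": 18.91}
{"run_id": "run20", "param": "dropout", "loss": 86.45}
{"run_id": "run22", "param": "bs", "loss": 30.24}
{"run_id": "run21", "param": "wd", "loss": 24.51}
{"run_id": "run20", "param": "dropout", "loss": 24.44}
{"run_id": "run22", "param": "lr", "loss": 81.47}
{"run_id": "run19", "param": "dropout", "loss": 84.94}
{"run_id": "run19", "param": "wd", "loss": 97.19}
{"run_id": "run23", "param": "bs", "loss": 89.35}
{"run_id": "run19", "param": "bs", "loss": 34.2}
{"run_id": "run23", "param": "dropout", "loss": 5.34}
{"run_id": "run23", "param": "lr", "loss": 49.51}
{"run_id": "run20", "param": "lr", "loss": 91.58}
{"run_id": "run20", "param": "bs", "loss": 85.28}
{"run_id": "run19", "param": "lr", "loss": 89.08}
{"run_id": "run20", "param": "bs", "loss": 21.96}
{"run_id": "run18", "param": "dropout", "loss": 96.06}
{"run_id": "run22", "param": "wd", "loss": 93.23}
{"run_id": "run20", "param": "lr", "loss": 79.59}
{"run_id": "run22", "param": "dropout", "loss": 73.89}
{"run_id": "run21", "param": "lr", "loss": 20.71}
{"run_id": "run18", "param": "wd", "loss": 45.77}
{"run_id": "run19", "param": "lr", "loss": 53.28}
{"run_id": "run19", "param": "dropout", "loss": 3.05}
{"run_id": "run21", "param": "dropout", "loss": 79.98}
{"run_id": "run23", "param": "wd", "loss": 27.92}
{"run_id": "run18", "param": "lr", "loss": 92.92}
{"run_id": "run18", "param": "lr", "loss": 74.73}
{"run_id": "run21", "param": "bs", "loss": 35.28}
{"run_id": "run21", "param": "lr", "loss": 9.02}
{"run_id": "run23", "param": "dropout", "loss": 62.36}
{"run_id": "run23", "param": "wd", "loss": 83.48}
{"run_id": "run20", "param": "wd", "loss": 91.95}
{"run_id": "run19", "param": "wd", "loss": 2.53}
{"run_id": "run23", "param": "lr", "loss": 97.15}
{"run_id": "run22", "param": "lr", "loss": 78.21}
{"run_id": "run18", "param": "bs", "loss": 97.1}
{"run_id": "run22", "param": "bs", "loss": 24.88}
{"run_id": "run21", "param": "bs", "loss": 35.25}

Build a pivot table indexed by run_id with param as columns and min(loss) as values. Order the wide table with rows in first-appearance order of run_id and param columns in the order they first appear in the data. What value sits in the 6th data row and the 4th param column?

53.28

With rows in first-appearance order of run_id, row 6 is run_id=run19. param columns in first-appearance order: dropout, wd, bs, lr; column 4 is lr.
Long rows with run_id=run19, param=lr: min(89.08, 53.28) = 53.28.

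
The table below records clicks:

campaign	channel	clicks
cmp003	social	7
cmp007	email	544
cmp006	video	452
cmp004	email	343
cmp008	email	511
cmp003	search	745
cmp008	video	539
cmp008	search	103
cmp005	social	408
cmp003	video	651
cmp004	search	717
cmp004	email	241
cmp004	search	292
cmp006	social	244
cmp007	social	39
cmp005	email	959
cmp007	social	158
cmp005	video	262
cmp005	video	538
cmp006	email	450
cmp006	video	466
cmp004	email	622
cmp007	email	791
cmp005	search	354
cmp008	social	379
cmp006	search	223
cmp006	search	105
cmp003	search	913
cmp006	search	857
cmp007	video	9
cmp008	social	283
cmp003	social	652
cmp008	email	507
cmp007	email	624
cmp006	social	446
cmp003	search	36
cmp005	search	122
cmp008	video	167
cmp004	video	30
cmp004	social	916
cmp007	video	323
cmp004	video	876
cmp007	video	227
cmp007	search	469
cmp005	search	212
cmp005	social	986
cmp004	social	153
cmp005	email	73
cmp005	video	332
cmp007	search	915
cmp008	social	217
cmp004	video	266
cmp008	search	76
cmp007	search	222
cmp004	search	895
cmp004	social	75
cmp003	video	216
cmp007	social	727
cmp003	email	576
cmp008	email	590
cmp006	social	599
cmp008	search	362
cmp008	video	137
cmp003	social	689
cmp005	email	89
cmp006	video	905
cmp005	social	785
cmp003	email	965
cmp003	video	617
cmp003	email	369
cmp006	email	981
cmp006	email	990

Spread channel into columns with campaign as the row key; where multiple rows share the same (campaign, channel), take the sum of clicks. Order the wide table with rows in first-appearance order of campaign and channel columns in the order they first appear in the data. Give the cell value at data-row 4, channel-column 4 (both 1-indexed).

With rows in first-appearance order of campaign, row 4 is campaign=cmp004. channel columns in first-appearance order: social, email, video, search; column 4 is search.
Long rows with campaign=cmp004, channel=search: 717 + 292 + 895 = 1904.

1904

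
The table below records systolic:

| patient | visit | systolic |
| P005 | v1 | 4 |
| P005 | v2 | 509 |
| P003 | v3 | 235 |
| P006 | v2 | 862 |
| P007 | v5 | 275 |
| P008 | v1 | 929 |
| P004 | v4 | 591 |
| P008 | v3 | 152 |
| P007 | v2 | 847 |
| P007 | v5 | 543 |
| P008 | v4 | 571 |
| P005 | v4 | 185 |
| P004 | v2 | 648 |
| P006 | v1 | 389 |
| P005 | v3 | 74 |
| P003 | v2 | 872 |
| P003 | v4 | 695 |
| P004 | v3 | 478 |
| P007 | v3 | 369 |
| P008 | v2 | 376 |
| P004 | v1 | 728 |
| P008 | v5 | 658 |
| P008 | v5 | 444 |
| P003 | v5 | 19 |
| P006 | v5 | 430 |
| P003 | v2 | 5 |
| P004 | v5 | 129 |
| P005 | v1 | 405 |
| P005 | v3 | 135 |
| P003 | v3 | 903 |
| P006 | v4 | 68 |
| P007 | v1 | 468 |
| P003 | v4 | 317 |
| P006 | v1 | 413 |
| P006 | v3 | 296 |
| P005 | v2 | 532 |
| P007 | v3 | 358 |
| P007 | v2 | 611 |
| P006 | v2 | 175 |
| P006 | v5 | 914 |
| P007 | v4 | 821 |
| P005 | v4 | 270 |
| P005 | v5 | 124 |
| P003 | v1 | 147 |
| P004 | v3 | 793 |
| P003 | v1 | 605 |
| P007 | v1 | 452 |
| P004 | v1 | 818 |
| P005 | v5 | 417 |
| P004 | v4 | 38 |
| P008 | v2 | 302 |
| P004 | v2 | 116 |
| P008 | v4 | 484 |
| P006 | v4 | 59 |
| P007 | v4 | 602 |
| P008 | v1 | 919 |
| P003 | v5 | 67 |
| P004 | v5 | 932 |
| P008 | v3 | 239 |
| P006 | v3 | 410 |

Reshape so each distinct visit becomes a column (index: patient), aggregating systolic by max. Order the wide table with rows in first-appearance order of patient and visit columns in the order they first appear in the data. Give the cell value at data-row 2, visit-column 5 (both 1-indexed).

With rows in first-appearance order of patient, row 2 is patient=P003. visit columns in first-appearance order: v1, v2, v3, v5, v4; column 5 is v4.
Long rows with patient=P003, visit=v4: max(695, 317) = 695.

695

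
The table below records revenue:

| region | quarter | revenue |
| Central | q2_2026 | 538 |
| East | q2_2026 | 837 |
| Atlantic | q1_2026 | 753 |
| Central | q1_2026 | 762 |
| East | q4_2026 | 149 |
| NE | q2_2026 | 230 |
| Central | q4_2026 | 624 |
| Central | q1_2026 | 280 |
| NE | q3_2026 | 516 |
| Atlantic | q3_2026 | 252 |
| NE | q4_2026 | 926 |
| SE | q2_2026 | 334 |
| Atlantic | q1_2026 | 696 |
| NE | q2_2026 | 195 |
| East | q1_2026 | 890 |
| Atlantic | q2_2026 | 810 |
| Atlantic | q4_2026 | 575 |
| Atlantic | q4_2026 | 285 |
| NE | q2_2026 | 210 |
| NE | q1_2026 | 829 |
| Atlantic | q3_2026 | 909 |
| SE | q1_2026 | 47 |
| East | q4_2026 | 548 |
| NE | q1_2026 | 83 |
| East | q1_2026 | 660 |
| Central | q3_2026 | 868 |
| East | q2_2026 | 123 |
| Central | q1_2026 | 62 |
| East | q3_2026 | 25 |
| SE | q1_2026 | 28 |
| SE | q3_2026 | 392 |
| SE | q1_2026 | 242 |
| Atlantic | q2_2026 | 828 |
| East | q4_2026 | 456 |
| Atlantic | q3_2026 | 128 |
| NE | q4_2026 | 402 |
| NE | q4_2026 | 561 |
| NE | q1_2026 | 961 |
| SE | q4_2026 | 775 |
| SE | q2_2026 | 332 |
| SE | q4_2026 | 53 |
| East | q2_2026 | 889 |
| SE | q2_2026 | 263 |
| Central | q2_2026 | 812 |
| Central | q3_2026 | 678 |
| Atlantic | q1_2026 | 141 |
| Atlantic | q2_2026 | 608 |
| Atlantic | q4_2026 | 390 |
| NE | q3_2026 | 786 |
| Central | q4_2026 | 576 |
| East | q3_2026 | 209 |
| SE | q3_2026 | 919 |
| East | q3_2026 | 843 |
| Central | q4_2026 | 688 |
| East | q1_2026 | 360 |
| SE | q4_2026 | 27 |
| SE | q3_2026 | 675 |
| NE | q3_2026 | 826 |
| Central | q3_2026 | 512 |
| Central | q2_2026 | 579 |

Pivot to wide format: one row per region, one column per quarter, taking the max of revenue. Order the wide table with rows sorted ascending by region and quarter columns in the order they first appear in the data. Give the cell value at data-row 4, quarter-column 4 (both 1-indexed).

With rows sorted ascending by region, row 4 is region=NE. quarter columns in first-appearance order: q2_2026, q1_2026, q4_2026, q3_2026; column 4 is q3_2026.
Long rows with region=NE, quarter=q3_2026: max(516, 786, 826) = 826.

826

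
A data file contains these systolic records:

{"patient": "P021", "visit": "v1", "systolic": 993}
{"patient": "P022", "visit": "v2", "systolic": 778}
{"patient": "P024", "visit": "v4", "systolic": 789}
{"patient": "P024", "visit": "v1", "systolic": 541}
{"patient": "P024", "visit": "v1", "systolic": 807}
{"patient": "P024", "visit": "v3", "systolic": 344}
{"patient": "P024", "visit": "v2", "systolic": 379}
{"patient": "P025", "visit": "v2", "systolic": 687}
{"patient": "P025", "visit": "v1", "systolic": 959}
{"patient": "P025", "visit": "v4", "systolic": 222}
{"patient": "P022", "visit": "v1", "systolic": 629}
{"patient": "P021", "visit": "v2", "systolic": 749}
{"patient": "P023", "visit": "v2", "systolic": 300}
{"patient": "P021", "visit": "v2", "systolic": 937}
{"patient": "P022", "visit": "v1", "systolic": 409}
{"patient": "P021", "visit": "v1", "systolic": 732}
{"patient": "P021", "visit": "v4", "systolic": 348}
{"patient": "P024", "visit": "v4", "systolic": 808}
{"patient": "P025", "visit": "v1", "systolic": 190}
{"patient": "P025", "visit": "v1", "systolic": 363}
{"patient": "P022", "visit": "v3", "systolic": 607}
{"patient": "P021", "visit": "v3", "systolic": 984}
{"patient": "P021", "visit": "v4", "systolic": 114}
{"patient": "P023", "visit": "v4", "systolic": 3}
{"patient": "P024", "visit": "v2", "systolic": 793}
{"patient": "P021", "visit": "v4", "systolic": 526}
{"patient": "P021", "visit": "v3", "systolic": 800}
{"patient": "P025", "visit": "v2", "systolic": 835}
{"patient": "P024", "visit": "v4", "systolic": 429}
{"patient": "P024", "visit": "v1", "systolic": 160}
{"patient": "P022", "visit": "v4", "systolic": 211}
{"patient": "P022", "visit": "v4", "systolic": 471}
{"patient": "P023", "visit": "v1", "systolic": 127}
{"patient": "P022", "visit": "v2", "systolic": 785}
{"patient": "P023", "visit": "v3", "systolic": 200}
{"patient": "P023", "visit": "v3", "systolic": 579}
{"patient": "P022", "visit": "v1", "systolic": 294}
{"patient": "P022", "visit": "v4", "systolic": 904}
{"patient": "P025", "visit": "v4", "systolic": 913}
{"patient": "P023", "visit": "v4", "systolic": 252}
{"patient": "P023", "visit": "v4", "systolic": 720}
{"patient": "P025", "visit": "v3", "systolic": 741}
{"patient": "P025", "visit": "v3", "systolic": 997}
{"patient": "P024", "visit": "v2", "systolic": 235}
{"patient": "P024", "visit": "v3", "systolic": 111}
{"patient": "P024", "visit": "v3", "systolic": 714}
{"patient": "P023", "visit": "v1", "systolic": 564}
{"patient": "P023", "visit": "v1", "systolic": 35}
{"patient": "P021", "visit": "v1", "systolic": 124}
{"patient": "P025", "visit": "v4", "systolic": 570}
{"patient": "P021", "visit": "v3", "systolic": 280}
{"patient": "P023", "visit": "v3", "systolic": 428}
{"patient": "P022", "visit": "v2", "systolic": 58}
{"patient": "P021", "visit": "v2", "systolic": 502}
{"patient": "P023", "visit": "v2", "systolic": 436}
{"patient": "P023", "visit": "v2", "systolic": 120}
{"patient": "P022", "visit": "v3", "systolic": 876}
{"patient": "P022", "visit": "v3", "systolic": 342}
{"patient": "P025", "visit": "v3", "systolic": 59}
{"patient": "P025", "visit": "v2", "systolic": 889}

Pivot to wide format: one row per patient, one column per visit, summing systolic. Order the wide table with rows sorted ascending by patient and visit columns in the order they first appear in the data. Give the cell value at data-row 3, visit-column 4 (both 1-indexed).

With rows sorted ascending by patient, row 3 is patient=P023. visit columns in first-appearance order: v1, v2, v4, v3; column 4 is v3.
Long rows with patient=P023, visit=v3: 200 + 579 + 428 = 1207.

1207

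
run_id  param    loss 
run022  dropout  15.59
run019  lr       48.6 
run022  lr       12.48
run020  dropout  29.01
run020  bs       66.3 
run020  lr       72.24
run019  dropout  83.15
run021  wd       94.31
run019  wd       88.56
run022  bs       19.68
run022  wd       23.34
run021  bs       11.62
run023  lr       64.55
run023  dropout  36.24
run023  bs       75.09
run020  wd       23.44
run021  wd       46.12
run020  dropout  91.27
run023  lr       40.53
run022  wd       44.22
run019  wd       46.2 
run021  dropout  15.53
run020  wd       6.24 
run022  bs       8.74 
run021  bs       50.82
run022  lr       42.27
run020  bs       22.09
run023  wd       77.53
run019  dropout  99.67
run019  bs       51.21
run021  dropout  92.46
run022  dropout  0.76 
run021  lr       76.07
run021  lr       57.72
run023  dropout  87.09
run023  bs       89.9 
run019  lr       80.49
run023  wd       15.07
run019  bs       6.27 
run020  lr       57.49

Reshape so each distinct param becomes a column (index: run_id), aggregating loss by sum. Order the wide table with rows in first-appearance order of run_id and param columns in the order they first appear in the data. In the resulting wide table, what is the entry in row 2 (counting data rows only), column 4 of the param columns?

With rows in first-appearance order of run_id, row 2 is run_id=run019. param columns in first-appearance order: dropout, lr, bs, wd; column 4 is wd.
Long rows with run_id=run019, param=wd: 88.56 + 46.2 = 134.76.

134.76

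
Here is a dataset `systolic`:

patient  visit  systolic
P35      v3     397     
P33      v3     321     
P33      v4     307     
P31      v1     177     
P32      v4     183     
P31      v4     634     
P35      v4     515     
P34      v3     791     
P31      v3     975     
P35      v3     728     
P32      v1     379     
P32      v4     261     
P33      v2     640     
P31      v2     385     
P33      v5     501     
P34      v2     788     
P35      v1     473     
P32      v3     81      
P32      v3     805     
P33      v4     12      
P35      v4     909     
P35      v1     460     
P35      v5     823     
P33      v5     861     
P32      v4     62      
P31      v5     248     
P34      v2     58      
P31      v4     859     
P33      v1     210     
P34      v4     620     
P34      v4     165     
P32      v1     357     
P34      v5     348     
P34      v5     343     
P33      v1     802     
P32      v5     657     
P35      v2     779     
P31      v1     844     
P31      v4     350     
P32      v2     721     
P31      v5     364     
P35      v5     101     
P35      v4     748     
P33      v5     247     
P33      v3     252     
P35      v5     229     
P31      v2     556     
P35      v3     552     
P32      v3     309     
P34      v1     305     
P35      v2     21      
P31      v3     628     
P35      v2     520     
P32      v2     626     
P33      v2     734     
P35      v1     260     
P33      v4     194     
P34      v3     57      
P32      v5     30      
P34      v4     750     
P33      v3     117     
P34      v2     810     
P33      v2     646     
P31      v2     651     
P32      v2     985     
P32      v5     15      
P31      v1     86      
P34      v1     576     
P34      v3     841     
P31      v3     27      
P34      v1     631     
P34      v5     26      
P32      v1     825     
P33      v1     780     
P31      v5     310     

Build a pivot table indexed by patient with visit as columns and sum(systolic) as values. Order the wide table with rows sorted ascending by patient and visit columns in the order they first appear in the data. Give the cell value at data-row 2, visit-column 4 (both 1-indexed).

2332

With rows sorted ascending by patient, row 2 is patient=P32. visit columns in first-appearance order: v3, v4, v1, v2, v5; column 4 is v2.
Long rows with patient=P32, visit=v2: 721 + 626 + 985 = 2332.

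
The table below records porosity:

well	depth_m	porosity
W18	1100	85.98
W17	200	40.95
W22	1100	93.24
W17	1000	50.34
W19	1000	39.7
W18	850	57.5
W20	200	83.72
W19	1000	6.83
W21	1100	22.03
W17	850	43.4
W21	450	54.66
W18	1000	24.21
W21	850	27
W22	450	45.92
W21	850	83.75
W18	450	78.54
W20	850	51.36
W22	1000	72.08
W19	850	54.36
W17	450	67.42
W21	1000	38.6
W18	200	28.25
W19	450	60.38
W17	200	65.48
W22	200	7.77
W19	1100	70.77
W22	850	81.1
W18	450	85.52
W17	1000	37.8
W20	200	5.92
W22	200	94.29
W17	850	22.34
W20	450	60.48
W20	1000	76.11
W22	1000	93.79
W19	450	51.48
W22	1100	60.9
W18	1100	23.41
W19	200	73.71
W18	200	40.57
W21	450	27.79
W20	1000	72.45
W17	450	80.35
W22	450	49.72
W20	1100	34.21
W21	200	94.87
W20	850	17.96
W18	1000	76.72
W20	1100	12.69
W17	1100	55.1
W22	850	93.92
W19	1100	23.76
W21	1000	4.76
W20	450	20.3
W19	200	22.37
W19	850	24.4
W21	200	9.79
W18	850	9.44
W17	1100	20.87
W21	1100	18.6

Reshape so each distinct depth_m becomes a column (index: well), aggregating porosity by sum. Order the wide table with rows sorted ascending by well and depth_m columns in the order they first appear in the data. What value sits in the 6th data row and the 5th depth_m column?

With rows sorted ascending by well, row 6 is well=W22. depth_m columns in first-appearance order: 1100, 200, 1000, 850, 450; column 5 is 450.
Long rows with well=W22, depth_m=450: 45.92 + 49.72 = 95.64.

95.64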